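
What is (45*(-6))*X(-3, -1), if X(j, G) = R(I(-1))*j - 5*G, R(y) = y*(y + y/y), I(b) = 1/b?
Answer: -1350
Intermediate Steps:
R(y) = y*(1 + y) (R(y) = y*(y + 1) = y*(1 + y))
X(j, G) = -5*G (X(j, G) = ((1 + 1/(-1))/(-1))*j - 5*G = (-(1 - 1))*j - 5*G = (-1*0)*j - 5*G = 0*j - 5*G = 0 - 5*G = -5*G)
(45*(-6))*X(-3, -1) = (45*(-6))*(-5*(-1)) = -270*5 = -1350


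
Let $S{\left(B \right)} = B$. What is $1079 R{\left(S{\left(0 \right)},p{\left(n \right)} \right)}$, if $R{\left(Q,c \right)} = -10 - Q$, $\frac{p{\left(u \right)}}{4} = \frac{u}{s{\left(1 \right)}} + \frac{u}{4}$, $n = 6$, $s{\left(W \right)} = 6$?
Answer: $-10790$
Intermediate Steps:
$p{\left(u \right)} = \frac{5 u}{3}$ ($p{\left(u \right)} = 4 \left(\frac{u}{6} + \frac{u}{4}\right) = 4 \frac{5 u}{12} = \frac{5 u}{3}$)
$1079 R{\left(S{\left(0 \right)},p{\left(n \right)} \right)} = 1079 \left(-10 - 0\right) = 1079 \left(-10 + 0\right) = 1079 \left(-10\right) = -10790$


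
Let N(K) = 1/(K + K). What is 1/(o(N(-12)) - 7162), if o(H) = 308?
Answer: -1/6854 ≈ -0.00014590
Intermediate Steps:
N(K) = 1/(2*K)
1/(o(N(-12)) - 7162) = 1/(308 - 7162) = 1/(-6854) = -1/6854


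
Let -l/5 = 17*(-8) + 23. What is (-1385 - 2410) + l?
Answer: -3230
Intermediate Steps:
l = 565 (l = -5*(17*(-8) + 23) = -5*(-136 + 23) = -5*(-113) = 565)
(-1385 - 2410) + l = (-1385 - 2410) + 565 = -3795 + 565 = -3230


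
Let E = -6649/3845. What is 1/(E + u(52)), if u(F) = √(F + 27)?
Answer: 25565405/1123728774 + 14784025*√79/1123728774 ≈ 0.13969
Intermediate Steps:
u(F) = √(27 + F)
E = -6649/3845 (E = -6649*1/3845 = -6649/3845 ≈ -1.7293)
1/(E + u(52)) = 1/(-6649/3845 + √(27 + 52)) = 1/(-6649/3845 + √79)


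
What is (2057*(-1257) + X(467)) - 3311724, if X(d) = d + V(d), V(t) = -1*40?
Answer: -5896946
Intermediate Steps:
V(t) = -40
X(d) = -40 + d (X(d) = d - 40 = -40 + d)
(2057*(-1257) + X(467)) - 3311724 = (2057*(-1257) + (-40 + 467)) - 3311724 = (-2585649 + 427) - 3311724 = -2585222 - 3311724 = -5896946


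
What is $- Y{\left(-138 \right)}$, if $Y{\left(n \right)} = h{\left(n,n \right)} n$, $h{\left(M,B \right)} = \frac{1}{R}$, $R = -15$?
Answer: $- \frac{46}{5} \approx -9.2$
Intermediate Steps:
$h{\left(M,B \right)} = - \frac{1}{15}$ ($h{\left(M,B \right)} = \frac{1}{-15} = - \frac{1}{15}$)
$Y{\left(n \right)} = - \frac{n}{15}$
$- Y{\left(-138 \right)} = - \frac{\left(-1\right) \left(-138\right)}{15} = \left(-1\right) \frac{46}{5} = - \frac{46}{5}$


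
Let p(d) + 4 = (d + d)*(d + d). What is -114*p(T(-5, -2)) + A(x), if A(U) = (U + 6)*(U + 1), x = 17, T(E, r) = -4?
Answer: -6426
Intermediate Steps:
p(d) = -4 + 4*d**2 (p(d) = -4 + (d + d)*(d + d) = -4 + (2*d)*(2*d) = -4 + 4*d**2)
A(U) = (1 + U)*(6 + U) (A(U) = (6 + U)*(1 + U) = (1 + U)*(6 + U))
-114*p(T(-5, -2)) + A(x) = -114*(-4 + 4*(-4)**2) + (6 + 17**2 + 7*17) = -114*(-4 + 4*16) + (6 + 289 + 119) = -114*(-4 + 64) + 414 = -114*60 + 414 = -6840 + 414 = -6426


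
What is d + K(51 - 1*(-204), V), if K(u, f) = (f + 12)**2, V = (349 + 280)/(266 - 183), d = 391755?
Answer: 2701440820/6889 ≈ 3.9214e+5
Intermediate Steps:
V = 629/83 ≈ 7.5783
K(u, f) = (12 + f)**2
d + K(51 - 1*(-204), V) = 391755 + (12 + 629/83)**2 = 391755 + (1625/83)**2 = 391755 + 2640625/6889 = 2701440820/6889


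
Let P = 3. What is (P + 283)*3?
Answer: 858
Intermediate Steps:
(P + 283)*3 = (3 + 283)*3 = 286*3 = 858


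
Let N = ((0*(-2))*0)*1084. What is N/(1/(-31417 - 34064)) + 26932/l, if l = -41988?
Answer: -6733/10497 ≈ -0.64142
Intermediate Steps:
N = 0 (N = (0*0)*1084 = 0*1084 = 0)
N/(1/(-31417 - 34064)) + 26932/l = 0/(1/(-31417 - 34064)) + 26932/(-41988) = 0/(1/(-65481)) + 26932*(-1/41988) = 0/(-1/65481) - 6733/10497 = 0*(-65481) - 6733/10497 = 0 - 6733/10497 = -6733/10497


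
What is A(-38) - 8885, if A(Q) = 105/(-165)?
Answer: -97742/11 ≈ -8885.6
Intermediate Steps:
A(Q) = -7/11 (A(Q) = 105*(-1/165) = -7/11)
A(-38) - 8885 = -7/11 - 8885 = -97742/11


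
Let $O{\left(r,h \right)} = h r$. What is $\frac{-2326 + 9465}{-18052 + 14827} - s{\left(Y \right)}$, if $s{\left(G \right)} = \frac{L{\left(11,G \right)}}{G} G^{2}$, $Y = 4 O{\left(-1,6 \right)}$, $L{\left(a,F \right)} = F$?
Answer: $- \frac{1864739}{3225} \approx -578.21$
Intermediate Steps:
$Y = -24$ ($Y = 4 \cdot 6 \left(-1\right) = 4 \left(-6\right) = -24$)
$s{\left(G \right)} = G^{2}$ ($s{\left(G \right)} = \frac{G}{G} G^{2} = 1 G^{2} = G^{2}$)
$\frac{-2326 + 9465}{-18052 + 14827} - s{\left(Y \right)} = \frac{-2326 + 9465}{-18052 + 14827} - \left(-24\right)^{2} = \frac{7139}{-3225} - 576 = 7139 \left(- \frac{1}{3225}\right) - 576 = - \frac{7139}{3225} - 576 = - \frac{1864739}{3225}$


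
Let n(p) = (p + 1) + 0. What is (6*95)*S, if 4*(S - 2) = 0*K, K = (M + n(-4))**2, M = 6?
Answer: 1140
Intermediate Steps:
n(p) = 1 + p (n(p) = (1 + p) + 0 = 1 + p)
K = 9 (K = (6 + (1 - 4))**2 = (6 - 3)**2 = 3**2 = 9)
S = 2 (S = 2 + (0*9)/4 = 2 + (1/4)*0 = 2 + 0 = 2)
(6*95)*S = (6*95)*2 = 570*2 = 1140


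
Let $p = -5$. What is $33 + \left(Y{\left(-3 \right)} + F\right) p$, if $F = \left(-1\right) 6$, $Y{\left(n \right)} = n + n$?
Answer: $93$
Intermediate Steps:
$Y{\left(n \right)} = 2 n$
$F = -6$
$33 + \left(Y{\left(-3 \right)} + F\right) p = 33 + \left(2 \left(-3\right) - 6\right) \left(-5\right) = 33 + \left(-6 - 6\right) \left(-5\right) = 33 - -60 = 33 + 60 = 93$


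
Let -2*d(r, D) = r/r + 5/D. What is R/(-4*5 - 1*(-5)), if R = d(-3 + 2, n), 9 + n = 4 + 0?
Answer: 0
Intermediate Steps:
n = -5 (n = -9 + (4 + 0) = -9 + 4 = -5)
d(r, D) = -1/2 - 5/(2*D) (d(r, D) = -(r/r + 5/D)/2 = -(1 + 5/D)/2 = -1/2 - 5/(2*D))
R = 0 (R = (1/2)*(-5 - 1*(-5))/(-5) = (1/2)*(-1/5)*(-5 + 5) = (1/2)*(-1/5)*0 = 0)
R/(-4*5 - 1*(-5)) = 0/(-4*5 - 1*(-5)) = 0/(-20 + 5) = 0/(-15) = 0*(-1/15) = 0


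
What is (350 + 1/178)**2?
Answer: 3881414601/31684 ≈ 1.2250e+5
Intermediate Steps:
(350 + 1/178)**2 = (62301/178)**2 = 3881414601/31684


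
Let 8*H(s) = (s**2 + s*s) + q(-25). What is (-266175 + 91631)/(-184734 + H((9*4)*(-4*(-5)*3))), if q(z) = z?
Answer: -1396352/7853303 ≈ -0.17780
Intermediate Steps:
H(s) = -25/8 + s**2/4 (H(s) = ((s**2 + s*s) - 25)/8 = ((s**2 + s**2) - 25)/8 = (2*s**2 - 25)/8 = (-25 + 2*s**2)/8 = -25/8 + s**2/4)
(-266175 + 91631)/(-184734 + H((9*4)*(-4*(-5)*3))) = (-266175 + 91631)/(-184734 + (-25/8 + ((9*4)*(-4*(-5)*3))**2/4)) = -174544/(-184734 + (-25/8 + (36*(20*3))**2/4)) = -174544/(-184734 + (-25/8 + (36*60)**2/4)) = -174544/(-184734 + (-25/8 + (1/4)*2160**2)) = -174544/(-184734 + (-25/8 + (1/4)*4665600)) = -174544/(-184734 + (-25/8 + 1166400)) = -174544/(-184734 + 9331175/8) = -174544/7853303/8 = -174544*8/7853303 = -1396352/7853303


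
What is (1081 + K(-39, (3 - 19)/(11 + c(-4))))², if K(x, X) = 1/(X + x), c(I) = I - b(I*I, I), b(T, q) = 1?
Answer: 18257954884/15625 ≈ 1.1685e+6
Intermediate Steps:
c(I) = -1 + I (c(I) = I - 1*1 = I - 1 = -1 + I)
(1081 + K(-39, (3 - 19)/(11 + c(-4))))² = (1081 + 1/((3 - 19)/(11 + (-1 - 4)) - 39))² = (1081 + 1/(-16/(11 - 5) - 39))² = (1081 + 1/(-16/6 - 39))² = (1081 + 1/(-16*⅙ - 39))² = (1081 + 1/(-8/3 - 39))² = (1081 + 1/(-125/3))² = (1081 - 3/125)² = (135122/125)² = 18257954884/15625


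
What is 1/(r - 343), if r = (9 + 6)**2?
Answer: -1/118 ≈ -0.0084746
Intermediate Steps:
r = 225 (r = 15**2 = 225)
1/(r - 343) = 1/(225 - 343) = 1/(-118) = -1/118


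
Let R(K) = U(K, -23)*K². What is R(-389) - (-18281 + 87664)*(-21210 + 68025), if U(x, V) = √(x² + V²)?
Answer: -3248165145 + 756605*√6074 ≈ -3.1892e+9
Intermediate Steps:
U(x, V) = √(V² + x²)
R(K) = K²*√(529 + K²) (R(K) = √((-23)² + K²)*K² = √(529 + K²)*K² = K²*√(529 + K²))
R(-389) - (-18281 + 87664)*(-21210 + 68025) = (-389)²*√(529 + (-389)²) - (-18281 + 87664)*(-21210 + 68025) = 151321*√(529 + 151321) - 69383*46815 = 151321*√151850 - 1*3248165145 = 151321*(5*√6074) - 3248165145 = 756605*√6074 - 3248165145 = -3248165145 + 756605*√6074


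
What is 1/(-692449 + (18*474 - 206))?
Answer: -1/684123 ≈ -1.4617e-6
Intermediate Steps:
1/(-692449 + (18*474 - 206)) = 1/(-692449 + (8532 - 206)) = 1/(-692449 + 8326) = 1/(-684123) = -1/684123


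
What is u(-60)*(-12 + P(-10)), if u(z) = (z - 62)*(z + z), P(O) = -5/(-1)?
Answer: -102480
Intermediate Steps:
P(O) = 5 (P(O) = -5*(-1) = 5)
u(z) = 2*z*(-62 + z) (u(z) = (-62 + z)*(2*z) = 2*z*(-62 + z))
u(-60)*(-12 + P(-10)) = (2*(-60)*(-62 - 60))*(-12 + 5) = (2*(-60)*(-122))*(-7) = 14640*(-7) = -102480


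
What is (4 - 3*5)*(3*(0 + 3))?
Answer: -99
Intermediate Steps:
(4 - 3*5)*(3*(0 + 3)) = (4 - 15)*(3*3) = -11*9 = -99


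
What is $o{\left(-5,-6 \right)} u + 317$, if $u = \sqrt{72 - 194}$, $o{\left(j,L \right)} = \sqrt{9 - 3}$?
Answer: $317 + 2 i \sqrt{183} \approx 317.0 + 27.056 i$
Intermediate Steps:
$o{\left(j,L \right)} = \sqrt{6}$
$u = i \sqrt{122}$ ($u = \sqrt{-122} = i \sqrt{122} \approx 11.045 i$)
$o{\left(-5,-6 \right)} u + 317 = \sqrt{6} i \sqrt{122} + 317 = 2 i \sqrt{183} + 317 = 317 + 2 i \sqrt{183}$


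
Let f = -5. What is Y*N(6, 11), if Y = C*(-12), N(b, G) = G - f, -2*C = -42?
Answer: -4032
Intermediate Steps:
C = 21 (C = -½*(-42) = 21)
N(b, G) = 5 + G (N(b, G) = G - 1*(-5) = G + 5 = 5 + G)
Y = -252 (Y = 21*(-12) = -252)
Y*N(6, 11) = -252*(5 + 11) = -252*16 = -4032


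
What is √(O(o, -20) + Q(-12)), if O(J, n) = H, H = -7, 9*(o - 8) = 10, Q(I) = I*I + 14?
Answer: √151 ≈ 12.288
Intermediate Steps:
Q(I) = 14 + I² (Q(I) = I² + 14 = 14 + I²)
o = 82/9 (o = 8 + (⅑)*10 = 8 + 10/9 = 82/9 ≈ 9.1111)
O(J, n) = -7
√(O(o, -20) + Q(-12)) = √(-7 + (14 + (-12)²)) = √(-7 + (14 + 144)) = √(-7 + 158) = √151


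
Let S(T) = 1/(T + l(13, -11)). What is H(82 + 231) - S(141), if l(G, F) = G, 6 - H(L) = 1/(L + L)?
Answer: 144411/24101 ≈ 5.9919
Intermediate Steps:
H(L) = 6 - 1/(2*L) (H(L) = 6 - 1/(L + L) = 6 - 1/(2*L))
S(T) = 1/(13 + T) (S(T) = 1/(T + 13) = 1/(13 + T))
H(82 + 231) - S(141) = (6 - 1/(2*(82 + 231))) - 1/(13 + 141) = (6 - 1/2/313) - 1/154 = (6 - 1/2*1/313) - 1*1/154 = (6 - 1/626) - 1/154 = 3755/626 - 1/154 = 144411/24101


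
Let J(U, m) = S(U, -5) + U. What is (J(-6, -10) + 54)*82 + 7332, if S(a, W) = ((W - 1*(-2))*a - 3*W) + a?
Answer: 13482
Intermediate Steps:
S(a, W) = a - 3*W + a*(2 + W) (S(a, W) = ((W + 2)*a - 3*W) + a = ((2 + W)*a - 3*W) + a = (a*(2 + W) - 3*W) + a = (-3*W + a*(2 + W)) + a = a - 3*W + a*(2 + W))
J(U, m) = 15 - U (J(U, m) = (-3*(-5) + 3*U - 5*U) + U = (15 + 3*U - 5*U) + U = (15 - 2*U) + U = 15 - U)
(J(-6, -10) + 54)*82 + 7332 = ((15 - 1*(-6)) + 54)*82 + 7332 = ((15 + 6) + 54)*82 + 7332 = (21 + 54)*82 + 7332 = 75*82 + 7332 = 6150 + 7332 = 13482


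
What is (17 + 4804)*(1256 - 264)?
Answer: 4782432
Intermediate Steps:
(17 + 4804)*(1256 - 264) = 4821*992 = 4782432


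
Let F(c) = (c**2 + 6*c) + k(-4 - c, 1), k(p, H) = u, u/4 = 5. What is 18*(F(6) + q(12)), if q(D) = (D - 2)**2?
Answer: 3456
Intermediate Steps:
u = 20 (u = 4*5 = 20)
k(p, H) = 20
q(D) = (-2 + D)**2
F(c) = 20 + c**2 + 6*c (F(c) = (c**2 + 6*c) + 20 = 20 + c**2 + 6*c)
18*(F(6) + q(12)) = 18*((20 + 6**2 + 6*6) + (-2 + 12)**2) = 18*((20 + 36 + 36) + 10**2) = 18*(92 + 100) = 18*192 = 3456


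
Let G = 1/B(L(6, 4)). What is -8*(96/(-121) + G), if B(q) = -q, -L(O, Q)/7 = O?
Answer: 15644/2541 ≈ 6.1566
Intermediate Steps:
L(O, Q) = -7*O
G = 1/42 (G = 1/(-(-7)*6) = 1/(-1*(-42)) = 1/42 ≈ 0.023810)
-8*(96/(-121) + G) = -8*(96/(-121) + 1/42) = -8*(96*(-1/121) + 1/42) = -8*(-96/121 + 1/42) = -8*(-3911/5082) = 15644/2541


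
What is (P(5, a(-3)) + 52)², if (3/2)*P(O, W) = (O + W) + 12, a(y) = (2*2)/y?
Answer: 315844/81 ≈ 3899.3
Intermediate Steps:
a(y) = 4/y
P(O, W) = 8 + 2*O/3 + 2*W/3 (P(O, W) = 2*((O + W) + 12)/3 = 2*(12 + O + W)/3 = 8 + 2*O/3 + 2*W/3)
(P(5, a(-3)) + 52)² = ((8 + (⅔)*5 + 2*(4/(-3))/3) + 52)² = ((8 + 10/3 + 2*(4*(-⅓))/3) + 52)² = ((8 + 10/3 + (⅔)*(-4/3)) + 52)² = ((8 + 10/3 - 8/9) + 52)² = (94/9 + 52)² = (562/9)² = 315844/81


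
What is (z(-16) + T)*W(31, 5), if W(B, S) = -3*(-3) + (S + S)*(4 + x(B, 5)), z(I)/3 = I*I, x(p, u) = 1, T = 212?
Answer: 57820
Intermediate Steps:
z(I) = 3*I**2 (z(I) = 3*(I*I) = 3*I**2)
W(B, S) = 9 + 10*S (W(B, S) = -3*(-3) + (S + S)*(4 + 1) = 9 + (2*S)*5 = 9 + 10*S)
(z(-16) + T)*W(31, 5) = (3*(-16)**2 + 212)*(9 + 10*5) = (3*256 + 212)*(9 + 50) = (768 + 212)*59 = 980*59 = 57820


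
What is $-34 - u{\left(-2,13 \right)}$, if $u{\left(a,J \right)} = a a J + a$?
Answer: $-84$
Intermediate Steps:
$u{\left(a,J \right)} = a + J a^{2}$ ($u{\left(a,J \right)} = a^{2} J + a = J a^{2} + a = a + J a^{2}$)
$-34 - u{\left(-2,13 \right)} = -34 - - 2 \left(1 + 13 \left(-2\right)\right) = -34 - - 2 \left(1 - 26\right) = -34 - \left(-2\right) \left(-25\right) = -34 - 50 = -84$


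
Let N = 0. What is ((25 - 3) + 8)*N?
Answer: 0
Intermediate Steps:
((25 - 3) + 8)*N = ((25 - 3) + 8)*0 = (22 + 8)*0 = 30*0 = 0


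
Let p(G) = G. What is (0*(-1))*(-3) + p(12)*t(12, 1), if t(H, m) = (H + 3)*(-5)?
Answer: -900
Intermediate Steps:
t(H, m) = -15 - 5*H (t(H, m) = (3 + H)*(-5) = -15 - 5*H)
(0*(-1))*(-3) + p(12)*t(12, 1) = (0*(-1))*(-3) + 12*(-15 - 5*12) = 0*(-3) + 12*(-15 - 60) = 0 + 12*(-75) = 0 - 900 = -900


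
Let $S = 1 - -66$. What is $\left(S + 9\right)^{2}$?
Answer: $5776$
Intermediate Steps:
$S = 67$ ($S = 1 + 66 = 67$)
$\left(S + 9\right)^{2} = \left(67 + 9\right)^{2} = 76^{2} = 5776$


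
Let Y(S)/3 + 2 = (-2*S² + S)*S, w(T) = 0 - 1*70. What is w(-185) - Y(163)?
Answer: 25904711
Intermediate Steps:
w(T) = -70 (w(T) = 0 - 70 = -70)
Y(S) = -6 + 3*S*(S - 2*S²) (Y(S) = -6 + 3*((-2*S² + S)*S) = -6 + 3*((S - 2*S²)*S) = -6 + 3*(S*(S - 2*S²)) = -6 + 3*S*(S - 2*S²))
w(-185) - Y(163) = -70 - (-6 - 6*163³ + 3*163²) = -70 - (-6 - 6*4330747 + 3*26569) = -70 - (-6 - 25984482 + 79707) = -70 - 1*(-25904781) = -70 + 25904781 = 25904711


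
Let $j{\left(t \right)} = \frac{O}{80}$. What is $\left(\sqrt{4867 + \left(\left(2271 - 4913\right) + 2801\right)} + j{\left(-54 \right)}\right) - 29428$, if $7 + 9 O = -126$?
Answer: $- \frac{21188293}{720} + \sqrt{5026} \approx -29357.0$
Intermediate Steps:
$O = - \frac{133}{9}$ ($O = - \frac{7}{9} + \frac{1}{9} \left(-126\right) = - \frac{7}{9} - 14 = - \frac{133}{9} \approx -14.778$)
$j{\left(t \right)} = - \frac{133}{720}$ ($j{\left(t \right)} = - \frac{133}{9 \cdot 80} = \left(- \frac{133}{9}\right) \frac{1}{80} = - \frac{133}{720}$)
$\left(\sqrt{4867 + \left(\left(2271 - 4913\right) + 2801\right)} + j{\left(-54 \right)}\right) - 29428 = \left(\sqrt{4867 + \left(\left(2271 - 4913\right) + 2801\right)} - \frac{133}{720}\right) - 29428 = \left(\sqrt{4867 + \left(-2642 + 2801\right)} - \frac{133}{720}\right) - 29428 = \left(\sqrt{4867 + 159} - \frac{133}{720}\right) - 29428 = \left(\sqrt{5026} - \frac{133}{720}\right) - 29428 = \left(- \frac{133}{720} + \sqrt{5026}\right) - 29428 = - \frac{21188293}{720} + \sqrt{5026}$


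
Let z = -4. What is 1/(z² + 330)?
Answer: 1/346 ≈ 0.0028902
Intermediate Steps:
1/(z² + 330) = 1/((-4)² + 330) = 1/(16 + 330) = 1/346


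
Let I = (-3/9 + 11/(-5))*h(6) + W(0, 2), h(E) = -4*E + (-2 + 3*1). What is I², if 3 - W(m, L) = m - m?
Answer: 844561/225 ≈ 3753.6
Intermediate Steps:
W(m, L) = 3 (W(m, L) = 3 - (m - m) = 3 - 1*0 = 3 + 0 = 3)
h(E) = 1 - 4*E (h(E) = -4*E + (-2 + 3) = -4*E + 1 = 1 - 4*E)
I = 919/15 (I = (-3/9 + 11/(-5))*(1 - 4*6) + 3 = (-3*⅑ + 11*(-⅕))*(1 - 24) + 3 = (-⅓ - 11/5)*(-23) + 3 = -38/15*(-23) + 3 = 874/15 + 3 = 919/15 ≈ 61.267)
I² = (919/15)² = 844561/225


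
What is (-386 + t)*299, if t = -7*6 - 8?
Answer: -130364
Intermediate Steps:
t = -50 (t = -42 - 8 = -50)
(-386 + t)*299 = (-386 - 50)*299 = -436*299 = -130364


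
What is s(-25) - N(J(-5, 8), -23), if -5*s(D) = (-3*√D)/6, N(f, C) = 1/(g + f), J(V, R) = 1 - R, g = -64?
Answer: 1/71 + I/2 ≈ 0.014085 + 0.5*I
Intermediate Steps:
N(f, C) = 1/(-64 + f)
s(D) = √D/10 (s(D) = -(-3*√D)/(5*6) = -(-3*√D)/30 = -(-1)*√D/10 = √D/10)
s(-25) - N(J(-5, 8), -23) = √(-25)/10 - 1/(-64 + (1 - 1*8)) = (5*I)/10 - 1/(-64 + (1 - 8)) = I/2 - 1/(-64 - 7) = I/2 - 1/(-71) = I/2 - 1*(-1/71) = I/2 + 1/71 = 1/71 + I/2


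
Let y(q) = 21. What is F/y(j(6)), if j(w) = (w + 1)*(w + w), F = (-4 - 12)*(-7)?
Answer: 16/3 ≈ 5.3333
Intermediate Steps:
F = 112 (F = -16*(-7) = 112)
j(w) = 2*w*(1 + w) (j(w) = (1 + w)*(2*w) = 2*w*(1 + w))
F/y(j(6)) = 112/21 = 112*(1/21) = 16/3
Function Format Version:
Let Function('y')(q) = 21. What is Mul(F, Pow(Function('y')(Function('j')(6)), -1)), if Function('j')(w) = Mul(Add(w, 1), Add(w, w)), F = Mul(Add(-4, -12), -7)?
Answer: Rational(16, 3) ≈ 5.3333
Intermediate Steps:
F = 112 (F = Mul(-16, -7) = 112)
Function('j')(w) = Mul(2, w, Add(1, w)) (Function('j')(w) = Mul(Add(1, w), Mul(2, w)) = Mul(2, w, Add(1, w)))
Mul(F, Pow(Function('y')(Function('j')(6)), -1)) = Mul(112, Pow(21, -1)) = Mul(112, Rational(1, 21)) = Rational(16, 3)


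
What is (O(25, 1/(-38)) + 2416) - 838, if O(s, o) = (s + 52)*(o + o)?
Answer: 29905/19 ≈ 1573.9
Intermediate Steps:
O(s, o) = 2*o*(52 + s) (O(s, o) = (52 + s)*(2*o) = 2*o*(52 + s))
(O(25, 1/(-38)) + 2416) - 838 = (2*(52 + 25)/(-38) + 2416) - 838 = (2*(-1/38)*77 + 2416) - 838 = (-77/19 + 2416) - 838 = 45827/19 - 838 = 29905/19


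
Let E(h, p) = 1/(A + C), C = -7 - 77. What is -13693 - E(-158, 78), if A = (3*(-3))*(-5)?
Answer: -534026/39 ≈ -13693.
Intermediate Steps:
A = 45 (A = -9*(-5) = 45)
C = -84
E(h, p) = -1/39 (E(h, p) = 1/(45 - 84) = 1/(-39) = -1/39)
-13693 - E(-158, 78) = -13693 - 1*(-1/39) = -13693 + 1/39 = -534026/39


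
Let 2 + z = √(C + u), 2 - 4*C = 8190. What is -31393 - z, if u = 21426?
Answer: -31391 - √19379 ≈ -31530.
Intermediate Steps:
C = -2047 (C = ½ - ¼*8190 = ½ - 4095/2 = -2047)
z = -2 + √19379 (z = -2 + √(-2047 + 21426) = -2 + √19379 ≈ 137.21)
-31393 - z = -31393 - (-2 + √19379) = -31393 + (2 - √19379) = -31391 - √19379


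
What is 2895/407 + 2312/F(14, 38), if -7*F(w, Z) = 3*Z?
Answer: -3128429/23199 ≈ -134.85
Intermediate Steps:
F(w, Z) = -3*Z/7
2895/407 + 2312/F(14, 38) = 2895/407 + 2312/((-3/7*38)) = 2895*(1/407) + 2312/(-114/7) = 2895/407 + 2312*(-7/114) = 2895/407 - 8092/57 = -3128429/23199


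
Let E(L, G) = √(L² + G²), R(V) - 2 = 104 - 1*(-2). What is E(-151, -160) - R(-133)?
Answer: -108 + √48401 ≈ 112.00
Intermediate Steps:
R(V) = 108 (R(V) = 2 + (104 - 1*(-2)) = 2 + (104 + 2) = 2 + 106 = 108)
E(L, G) = √(G² + L²)
E(-151, -160) - R(-133) = √((-160)² + (-151)²) - 1*108 = √(25600 + 22801) - 108 = √48401 - 108 = -108 + √48401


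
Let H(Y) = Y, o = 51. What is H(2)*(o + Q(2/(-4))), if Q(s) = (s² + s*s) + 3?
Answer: 109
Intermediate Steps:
Q(s) = 3 + 2*s² (Q(s) = (s² + s²) + 3 = 2*s² + 3 = 3 + 2*s²)
H(2)*(o + Q(2/(-4))) = 2*(51 + (3 + 2*(2/(-4))²)) = 2*(51 + (3 + 2*(2*(-¼))²)) = 2*(51 + (3 + 2*(-½)²)) = 2*(51 + (3 + 2*(¼))) = 2*(51 + (3 + ½)) = 2*(51 + 7/2) = 2*(109/2) = 109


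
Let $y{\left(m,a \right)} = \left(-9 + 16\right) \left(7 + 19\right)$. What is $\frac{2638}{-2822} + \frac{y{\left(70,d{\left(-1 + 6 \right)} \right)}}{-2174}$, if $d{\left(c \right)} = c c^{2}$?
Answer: $- \frac{1562154}{1533757} \approx -1.0185$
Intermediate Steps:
$d{\left(c \right)} = c^{3}$
$y{\left(m,a \right)} = 182$ ($y{\left(m,a \right)} = 7 \cdot 26 = 182$)
$\frac{2638}{-2822} + \frac{y{\left(70,d{\left(-1 + 6 \right)} \right)}}{-2174} = \frac{2638}{-2822} + \frac{182}{-2174} = 2638 \left(- \frac{1}{2822}\right) + 182 \left(- \frac{1}{2174}\right) = - \frac{1319}{1411} - \frac{91}{1087} = - \frac{1562154}{1533757}$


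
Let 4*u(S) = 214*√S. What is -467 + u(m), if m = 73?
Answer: -467 + 107*√73/2 ≈ -9.8958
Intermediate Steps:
u(S) = 107*√S/2 (u(S) = (214*√S)/4 = 107*√S/2)
-467 + u(m) = -467 + 107*√73/2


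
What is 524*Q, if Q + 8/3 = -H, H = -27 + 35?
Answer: -16768/3 ≈ -5589.3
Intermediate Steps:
H = 8
Q = -32/3 (Q = -8/3 - 1*8 = -8/3 - 8 = -32/3 ≈ -10.667)
524*Q = 524*(-32/3) = -16768/3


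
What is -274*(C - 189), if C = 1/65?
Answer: 3365816/65 ≈ 51782.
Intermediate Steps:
C = 1/65 ≈ 0.015385
-274*(C - 189) = -274*(1/65 - 189) = -274*(-12284/65) = 3365816/65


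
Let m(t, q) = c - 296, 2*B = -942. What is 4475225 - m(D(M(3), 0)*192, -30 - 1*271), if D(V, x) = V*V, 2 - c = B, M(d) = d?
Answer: 4475048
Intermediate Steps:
B = -471 (B = (½)*(-942) = -471)
c = 473 (c = 2 - 1*(-471) = 2 + 471 = 473)
D(V, x) = V²
m(t, q) = 177 (m(t, q) = 473 - 296 = 177)
4475225 - m(D(M(3), 0)*192, -30 - 1*271) = 4475225 - 1*177 = 4475225 - 177 = 4475048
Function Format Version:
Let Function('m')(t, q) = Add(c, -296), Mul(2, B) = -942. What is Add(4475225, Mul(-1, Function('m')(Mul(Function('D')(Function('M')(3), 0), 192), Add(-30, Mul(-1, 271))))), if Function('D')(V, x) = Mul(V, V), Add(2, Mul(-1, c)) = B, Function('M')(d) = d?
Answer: 4475048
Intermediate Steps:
B = -471 (B = Mul(Rational(1, 2), -942) = -471)
c = 473 (c = Add(2, Mul(-1, -471)) = Add(2, 471) = 473)
Function('D')(V, x) = Pow(V, 2)
Function('m')(t, q) = 177 (Function('m')(t, q) = Add(473, -296) = 177)
Add(4475225, Mul(-1, Function('m')(Mul(Function('D')(Function('M')(3), 0), 192), Add(-30, Mul(-1, 271))))) = Add(4475225, Mul(-1, 177)) = Add(4475225, -177) = 4475048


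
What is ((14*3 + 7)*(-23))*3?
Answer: -3381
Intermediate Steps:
((14*3 + 7)*(-23))*3 = ((42 + 7)*(-23))*3 = (49*(-23))*3 = -1127*3 = -3381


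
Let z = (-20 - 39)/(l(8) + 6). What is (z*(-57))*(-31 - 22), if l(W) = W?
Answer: -178239/14 ≈ -12731.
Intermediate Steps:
z = -59/14 (z = (-20 - 39)/(8 + 6) = -59/14 ≈ -4.2143)
(z*(-57))*(-31 - 22) = (-59/14*(-57))*(-31 - 22) = (3363/14)*(-53) = -178239/14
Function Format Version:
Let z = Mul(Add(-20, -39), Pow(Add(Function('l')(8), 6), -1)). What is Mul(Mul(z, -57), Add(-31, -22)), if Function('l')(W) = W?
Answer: Rational(-178239, 14) ≈ -12731.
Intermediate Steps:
z = Rational(-59, 14) (z = Mul(Add(-20, -39), Pow(Add(8, 6), -1)) = Mul(-59, Pow(14, -1)) = Mul(-59, Rational(1, 14)) = Rational(-59, 14) ≈ -4.2143)
Mul(Mul(z, -57), Add(-31, -22)) = Mul(Mul(Rational(-59, 14), -57), Add(-31, -22)) = Mul(Rational(3363, 14), -53) = Rational(-178239, 14)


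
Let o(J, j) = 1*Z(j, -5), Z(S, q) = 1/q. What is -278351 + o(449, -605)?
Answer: -1391756/5 ≈ -2.7835e+5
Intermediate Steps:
Z(S, q) = 1/q
o(J, j) = -⅕ (o(J, j) = 1/(-5) = 1*(-⅕) = -⅕)
-278351 + o(449, -605) = -278351 - ⅕ = -1391756/5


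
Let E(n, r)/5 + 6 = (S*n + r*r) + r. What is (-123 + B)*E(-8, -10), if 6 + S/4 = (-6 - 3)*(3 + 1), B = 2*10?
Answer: -735420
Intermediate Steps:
B = 20
S = -168 (S = -24 + 4*((-6 - 3)*(3 + 1)) = -24 + 4*(-9*4) = -24 + 4*(-36) = -24 - 144 = -168)
E(n, r) = -30 - 840*n + 5*r + 5*r² (E(n, r) = -30 + 5*((-168*n + r*r) + r) = -30 + 5*((-168*n + r²) + r) = -30 + 5*((r² - 168*n) + r) = -30 + 5*(r + r² - 168*n) = -30 + (-840*n + 5*r + 5*r²) = -30 - 840*n + 5*r + 5*r²)
(-123 + B)*E(-8, -10) = (-123 + 20)*(-30 - 840*(-8) + 5*(-10) + 5*(-10)²) = -103*(-30 + 6720 - 50 + 5*100) = -103*(-30 + 6720 - 50 + 500) = -103*7140 = -735420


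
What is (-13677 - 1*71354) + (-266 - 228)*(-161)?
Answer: -5497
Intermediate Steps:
(-13677 - 1*71354) + (-266 - 228)*(-161) = (-13677 - 71354) - 494*(-161) = -85031 + 79534 = -5497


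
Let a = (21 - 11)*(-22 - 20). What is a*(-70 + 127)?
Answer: -23940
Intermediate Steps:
a = -420 (a = 10*(-42) = -420)
a*(-70 + 127) = -420*(-70 + 127) = -420*57 = -23940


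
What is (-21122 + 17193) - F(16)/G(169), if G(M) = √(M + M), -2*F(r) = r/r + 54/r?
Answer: -3929 + 35*√2/416 ≈ -3928.9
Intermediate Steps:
F(r) = -½ - 27/r (F(r) = -(r/r + 54/r)/2 = -(1 + 54/r)/2 = -½ - 27/r)
G(M) = √2*√M (G(M) = √(2*M) = √2*√M)
(-21122 + 17193) - F(16)/G(169) = (-21122 + 17193) - (½)*(-54 - 1*16)/16/(√2*√169) = -3929 - (½)*(1/16)*(-54 - 16)/(√2*13) = -3929 - (½)*(1/16)*(-70)/(13*√2) = -3929 - (-35)*√2/26/16 = -3929 - (-35)*√2/416 = -3929 + 35*√2/416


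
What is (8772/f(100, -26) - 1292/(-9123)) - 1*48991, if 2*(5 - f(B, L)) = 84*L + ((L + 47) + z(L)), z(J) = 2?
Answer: -970154503859/19806033 ≈ -48983.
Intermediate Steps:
f(B, L) = -39/2 - 85*L/2 (f(B, L) = 5 - (84*L + ((L + 47) + 2))/2 = 5 - (84*L + ((47 + L) + 2))/2 = 5 - (84*L + (49 + L))/2 = 5 - (49 + 85*L)/2 = 5 + (-49/2 - 85*L/2) = -39/2 - 85*L/2)
(8772/f(100, -26) - 1292/(-9123)) - 1*48991 = (8772/(-39/2 - 85/2*(-26)) - 1292/(-9123)) - 1*48991 = (8772/(-39/2 + 1105) - 1292*(-1/9123)) - 48991 = (8772/(2171/2) + 1292/9123) - 48991 = (8772*(2/2171) + 1292/9123) - 48991 = (17544/2171 + 1292/9123) - 48991 = 162858844/19806033 - 48991 = -970154503859/19806033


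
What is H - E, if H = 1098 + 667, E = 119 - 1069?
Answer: 2715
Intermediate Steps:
E = -950
H = 1765
H - E = 1765 - 1*(-950) = 1765 + 950 = 2715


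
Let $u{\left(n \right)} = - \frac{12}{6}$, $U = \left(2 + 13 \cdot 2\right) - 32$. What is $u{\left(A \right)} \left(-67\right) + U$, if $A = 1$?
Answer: $130$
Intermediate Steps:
$U = -4$ ($U = \left(2 + 26\right) - 32 = 28 - 32 = -4$)
$u{\left(n \right)} = -2$ ($u{\left(n \right)} = \left(-12\right) \frac{1}{6} = -2$)
$u{\left(A \right)} \left(-67\right) + U = \left(-2\right) \left(-67\right) - 4 = 134 - 4 = 130$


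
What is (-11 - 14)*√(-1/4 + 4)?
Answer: -25*√15/2 ≈ -48.412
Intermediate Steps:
(-11 - 14)*√(-1/4 + 4) = -25*√(-1*¼ + 4) = -25*√(-¼ + 4) = -25*√15/2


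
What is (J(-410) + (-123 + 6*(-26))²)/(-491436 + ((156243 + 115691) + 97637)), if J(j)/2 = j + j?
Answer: -76201/121865 ≈ -0.62529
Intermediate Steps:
J(j) = 4*j (J(j) = 2*(j + j) = 2*(2*j) = 4*j)
(J(-410) + (-123 + 6*(-26))²)/(-491436 + ((156243 + 115691) + 97637)) = (4*(-410) + (-123 + 6*(-26))²)/(-491436 + ((156243 + 115691) + 97637)) = (-1640 + (-123 - 156)²)/(-491436 + (271934 + 97637)) = (-1640 + (-279)²)/(-491436 + 369571) = (-1640 + 77841)/(-121865) = 76201*(-1/121865) = -76201/121865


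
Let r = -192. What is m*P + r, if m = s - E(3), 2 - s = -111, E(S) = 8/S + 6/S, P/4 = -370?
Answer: -481576/3 ≈ -1.6053e+5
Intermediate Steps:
P = -1480 (P = 4*(-370) = -1480)
E(S) = 14/S
s = 113 (s = 2 - 1*(-111) = 2 + 111 = 113)
m = 325/3 (m = 113 - 14/3 = 325/3 ≈ 108.33)
m*P + r = (325/3)*(-1480) - 192 = -481000/3 - 192 = -481576/3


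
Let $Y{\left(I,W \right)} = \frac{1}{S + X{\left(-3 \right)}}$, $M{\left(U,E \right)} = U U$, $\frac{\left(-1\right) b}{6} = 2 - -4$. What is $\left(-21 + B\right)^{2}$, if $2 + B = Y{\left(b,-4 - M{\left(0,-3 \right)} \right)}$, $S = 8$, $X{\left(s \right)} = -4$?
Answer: $\frac{8281}{16} \approx 517.56$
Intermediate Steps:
$b = -36$ ($b = - 6 \left(2 - -4\right) = - 6 \left(2 + 4\right) = \left(-6\right) 6 = -36$)
$M{\left(U,E \right)} = U^{2}$
$Y{\left(I,W \right)} = \frac{1}{4}$ ($Y{\left(I,W \right)} = \frac{1}{8 - 4} = \frac{1}{4}$)
$B = - \frac{7}{4}$ ($B = -2 + \frac{1}{4} = - \frac{7}{4} \approx -1.75$)
$\left(-21 + B\right)^{2} = \left(-21 - \frac{7}{4}\right)^{2} = \left(- \frac{91}{4}\right)^{2} = \frac{8281}{16}$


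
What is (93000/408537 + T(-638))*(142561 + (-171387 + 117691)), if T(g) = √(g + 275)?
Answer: 2754815000/136179 + 977515*I*√3 ≈ 20229.0 + 1.6931e+6*I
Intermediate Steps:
T(g) = √(275 + g)
(93000/408537 + T(-638))*(142561 + (-171387 + 117691)) = (93000/408537 + √(275 - 638))*(142561 + (-171387 + 117691)) = (93000*(1/408537) + √(-363))*(142561 - 53696) = (31000/136179 + 11*I*√3)*88865 = 2754815000/136179 + 977515*I*√3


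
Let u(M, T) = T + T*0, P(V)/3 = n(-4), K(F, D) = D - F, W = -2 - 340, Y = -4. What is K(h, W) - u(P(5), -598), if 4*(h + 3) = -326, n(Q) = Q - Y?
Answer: 681/2 ≈ 340.50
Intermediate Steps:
W = -342
n(Q) = 4 + Q (n(Q) = Q - 1*(-4) = Q + 4 = 4 + Q)
h = -169/2 (h = -3 + (¼)*(-326) = -3 - 163/2 = -169/2 ≈ -84.500)
P(V) = 0 (P(V) = 3*(4 - 4) = 3*0 = 0)
u(M, T) = T (u(M, T) = T + 0 = T)
K(h, W) - u(P(5), -598) = (-342 - 1*(-169/2)) - 1*(-598) = (-342 + 169/2) + 598 = -515/2 + 598 = 681/2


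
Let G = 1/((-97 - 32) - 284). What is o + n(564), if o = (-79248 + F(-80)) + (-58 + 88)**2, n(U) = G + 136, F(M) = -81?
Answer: -32335010/413 ≈ -78293.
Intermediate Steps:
G = -1/413 (G = 1/(-129 - 284) = 1/(-413) = -1/413 ≈ -0.0024213)
n(U) = 56167/413 (n(U) = -1/413 + 136 = 56167/413)
o = -78429 (o = (-79248 - 81) + (-58 + 88)**2 = -79329 + 30**2 = -79329 + 900 = -78429)
o + n(564) = -78429 + 56167/413 = -32335010/413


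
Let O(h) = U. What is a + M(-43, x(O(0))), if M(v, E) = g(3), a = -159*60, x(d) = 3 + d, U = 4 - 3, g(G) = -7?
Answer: -9547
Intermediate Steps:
U = 1
O(h) = 1
a = -9540
M(v, E) = -7
a + M(-43, x(O(0))) = -9540 - 7 = -9547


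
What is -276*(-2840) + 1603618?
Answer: 2387458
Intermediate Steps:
-276*(-2840) + 1603618 = 783840 + 1603618 = 2387458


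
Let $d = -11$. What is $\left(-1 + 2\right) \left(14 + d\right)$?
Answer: $3$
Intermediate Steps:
$\left(-1 + 2\right) \left(14 + d\right) = \left(-1 + 2\right) \left(14 - 11\right) = 1 \cdot 3 = 3$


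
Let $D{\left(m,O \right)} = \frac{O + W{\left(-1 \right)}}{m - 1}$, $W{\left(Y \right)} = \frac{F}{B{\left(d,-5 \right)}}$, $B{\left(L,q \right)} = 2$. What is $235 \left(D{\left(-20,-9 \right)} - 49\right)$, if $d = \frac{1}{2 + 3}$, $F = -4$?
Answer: $- \frac{239230}{21} \approx -11392.0$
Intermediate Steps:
$d = \frac{1}{5} \approx 0.2$
$W{\left(Y \right)} = -2$ ($W{\left(Y \right)} = - \frac{4}{2} = \left(-4\right) \frac{1}{2} = -2$)
$D{\left(m,O \right)} = \frac{-2 + O}{-1 + m}$ ($D{\left(m,O \right)} = \frac{O - 2}{m - 1} = \frac{-2 + O}{-1 + m}$)
$235 \left(D{\left(-20,-9 \right)} - 49\right) = 235 \left(\frac{-2 - 9}{-1 - 20} - 49\right) = 235 \left(\frac{1}{-21} \left(-11\right) - 49\right) = 235 \left(\left(- \frac{1}{21}\right) \left(-11\right) - 49\right) = 235 \left(\frac{11}{21} - 49\right) = 235 \left(- \frac{1018}{21}\right) = - \frac{239230}{21}$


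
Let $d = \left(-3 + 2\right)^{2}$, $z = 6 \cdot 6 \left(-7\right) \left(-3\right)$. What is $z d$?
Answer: $756$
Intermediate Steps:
$z = 756$ ($z = 36 \left(-7\right) \left(-3\right) = \left(-252\right) \left(-3\right) = 756$)
$d = 1$ ($d = \left(-1\right)^{2} = 1$)
$z d = 756 \cdot 1 = 756$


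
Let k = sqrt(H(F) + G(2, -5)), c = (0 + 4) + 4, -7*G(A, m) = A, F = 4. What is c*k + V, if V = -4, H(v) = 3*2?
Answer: -4 + 16*sqrt(70)/7 ≈ 15.124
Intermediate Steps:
G(A, m) = -A/7
H(v) = 6
c = 8 (c = 4 + 4 = 8)
k = 2*sqrt(70)/7 (k = sqrt(6 - 1/7*2) = sqrt(6 - 2/7) = sqrt(40/7) = 2*sqrt(70)/7 ≈ 2.3905)
c*k + V = 8*(2*sqrt(70)/7) - 4 = 16*sqrt(70)/7 - 4 = -4 + 16*sqrt(70)/7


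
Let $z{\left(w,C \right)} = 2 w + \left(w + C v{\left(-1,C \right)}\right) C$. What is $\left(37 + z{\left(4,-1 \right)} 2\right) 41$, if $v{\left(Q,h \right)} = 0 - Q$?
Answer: $1927$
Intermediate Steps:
$v{\left(Q,h \right)} = - Q$
$z{\left(w,C \right)} = 2 w + C \left(C + w\right)$ ($z{\left(w,C \right)} = 2 w + \left(w + C \left(\left(-1\right) \left(-1\right)\right)\right) C = 2 w + \left(w + C 1\right) C = 2 w + \left(w + C\right) C = 2 w + \left(C + w\right) C = 2 w + C \left(C + w\right)$)
$\left(37 + z{\left(4,-1 \right)} 2\right) 41 = \left(37 + \left(\left(-1\right)^{2} + 2 \cdot 4 - 4\right) 2\right) 41 = \left(37 + \left(1 + 8 - 4\right) 2\right) 41 = \left(37 + 5 \cdot 2\right) 41 = \left(37 + 10\right) 41 = 47 \cdot 41 = 1927$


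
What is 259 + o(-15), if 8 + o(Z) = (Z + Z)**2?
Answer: 1151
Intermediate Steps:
o(Z) = -8 + 4*Z**2 (o(Z) = -8 + (Z + Z)**2 = -8 + (2*Z)**2 = -8 + 4*Z**2)
259 + o(-15) = 259 + (-8 + 4*(-15)**2) = 259 + (-8 + 4*225) = 259 + (-8 + 900) = 259 + 892 = 1151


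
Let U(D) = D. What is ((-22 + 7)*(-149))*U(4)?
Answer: 8940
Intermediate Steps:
((-22 + 7)*(-149))*U(4) = ((-22 + 7)*(-149))*4 = -15*(-149)*4 = 2235*4 = 8940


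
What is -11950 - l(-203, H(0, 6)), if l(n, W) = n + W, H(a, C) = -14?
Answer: -11733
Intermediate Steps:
l(n, W) = W + n
-11950 - l(-203, H(0, 6)) = -11950 - (-14 - 203) = -11950 - 1*(-217) = -11950 + 217 = -11733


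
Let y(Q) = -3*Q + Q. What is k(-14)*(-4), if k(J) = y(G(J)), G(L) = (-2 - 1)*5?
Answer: -120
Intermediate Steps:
G(L) = -15 (G(L) = -3*5 = -15)
y(Q) = -2*Q
k(J) = 30 (k(J) = -2*(-15) = 30)
k(-14)*(-4) = 30*(-4) = -120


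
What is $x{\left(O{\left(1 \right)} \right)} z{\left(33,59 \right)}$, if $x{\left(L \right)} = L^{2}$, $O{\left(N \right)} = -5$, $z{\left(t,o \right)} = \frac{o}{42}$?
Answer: $\frac{1475}{42} \approx 35.119$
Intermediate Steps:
$z{\left(t,o \right)} = \frac{o}{42}$ ($z{\left(t,o \right)} = o \frac{1}{42} = \frac{o}{42}$)
$x{\left(O{\left(1 \right)} \right)} z{\left(33,59 \right)} = \left(-5\right)^{2} \cdot \frac{1}{42} \cdot 59 = 25 \cdot \frac{59}{42} = \frac{1475}{42}$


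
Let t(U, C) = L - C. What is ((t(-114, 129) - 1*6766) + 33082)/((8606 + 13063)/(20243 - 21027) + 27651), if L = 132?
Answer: 6878032/7218905 ≈ 0.95278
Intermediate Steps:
t(U, C) = 132 - C
((t(-114, 129) - 1*6766) + 33082)/((8606 + 13063)/(20243 - 21027) + 27651) = (((132 - 1*129) - 1*6766) + 33082)/((8606 + 13063)/(20243 - 21027) + 27651) = (((132 - 129) - 6766) + 33082)/(21669/(-784) + 27651) = ((3 - 6766) + 33082)/(21669*(-1/784) + 27651) = (-6763 + 33082)/(-21669/784 + 27651) = 26319/(21656715/784) = 26319*(784/21656715) = 6878032/7218905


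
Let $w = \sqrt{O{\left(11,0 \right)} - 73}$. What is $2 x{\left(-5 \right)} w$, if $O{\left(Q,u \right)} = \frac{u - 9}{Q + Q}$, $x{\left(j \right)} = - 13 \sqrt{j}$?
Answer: $\frac{65 \sqrt{7106}}{11} \approx 498.12$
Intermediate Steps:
$O{\left(Q,u \right)} = \frac{-9 + u}{2 Q}$
$w = \frac{i \sqrt{35530}}{22}$ ($w = \sqrt{\frac{-9 + 0}{2 \cdot 11} - 73} = \sqrt{\frac{1}{2} \cdot \frac{1}{11} \left(-9\right) - 73} = \sqrt{- \frac{9}{22} - 73} = \sqrt{- \frac{1615}{22}} = \frac{i \sqrt{35530}}{22} \approx 8.5679 i$)
$2 x{\left(-5 \right)} w = 2 \left(- 13 \sqrt{-5}\right) \frac{i \sqrt{35530}}{22} = 2 \left(- 13 i \sqrt{5}\right) \frac{i \sqrt{35530}}{22} = - 26 i \sqrt{5} \frac{i \sqrt{35530}}{22} = \frac{65 \sqrt{7106}}{11}$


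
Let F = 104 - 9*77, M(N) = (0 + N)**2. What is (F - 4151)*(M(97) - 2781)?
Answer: -31416720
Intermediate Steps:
M(N) = N**2
F = -589 (F = 104 - 693 = -589)
(F - 4151)*(M(97) - 2781) = (-589 - 4151)*(97**2 - 2781) = -4740*(9409 - 2781) = -4740*6628 = -31416720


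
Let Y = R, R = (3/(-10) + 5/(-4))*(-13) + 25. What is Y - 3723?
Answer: -73557/20 ≈ -3677.9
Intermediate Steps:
R = 903/20 (R = (3*(-⅒) + 5*(-¼))*(-13) + 25 = (-3/10 - 5/4)*(-13) + 25 = -31/20*(-13) + 25 = 403/20 + 25 = 903/20 ≈ 45.150)
Y = 903/20 ≈ 45.150
Y - 3723 = 903/20 - 3723 = -73557/20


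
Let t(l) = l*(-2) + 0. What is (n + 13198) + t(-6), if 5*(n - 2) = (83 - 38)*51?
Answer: 13671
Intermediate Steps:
t(l) = -2*l (t(l) = -2*l + 0 = -2*l)
n = 461 (n = 2 + ((83 - 38)*51)/5 = 2 + (45*51)/5 = 2 + (⅕)*2295 = 2 + 459 = 461)
(n + 13198) + t(-6) = (461 + 13198) - 2*(-6) = 13659 + 12 = 13671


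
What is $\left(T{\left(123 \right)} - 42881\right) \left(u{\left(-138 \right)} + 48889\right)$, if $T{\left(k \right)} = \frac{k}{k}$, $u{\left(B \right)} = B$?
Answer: $-2090442880$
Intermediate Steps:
$T{\left(k \right)} = 1$
$\left(T{\left(123 \right)} - 42881\right) \left(u{\left(-138 \right)} + 48889\right) = \left(1 - 42881\right) \left(-138 + 48889\right) = \left(-42880\right) 48751 = -2090442880$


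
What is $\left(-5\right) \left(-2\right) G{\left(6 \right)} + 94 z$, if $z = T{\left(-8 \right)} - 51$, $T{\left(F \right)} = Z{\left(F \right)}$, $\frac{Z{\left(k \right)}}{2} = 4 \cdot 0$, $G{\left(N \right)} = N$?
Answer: $-4734$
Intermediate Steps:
$Z{\left(k \right)} = 0$ ($Z{\left(k \right)} = 2 \cdot 4 \cdot 0 = 2 \cdot 0 = 0$)
$T{\left(F \right)} = 0$
$z = -51$ ($z = 0 - 51 = -51$)
$\left(-5\right) \left(-2\right) G{\left(6 \right)} + 94 z = \left(-5\right) \left(-2\right) 6 + 94 \left(-51\right) = 10 \cdot 6 - 4794 = 60 - 4794 = -4734$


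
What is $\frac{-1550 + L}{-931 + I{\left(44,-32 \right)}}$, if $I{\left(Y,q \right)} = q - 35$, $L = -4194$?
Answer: $\frac{2872}{499} \approx 5.7555$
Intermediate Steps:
$I{\left(Y,q \right)} = -35 + q$ ($I{\left(Y,q \right)} = q - 35 = -35 + q$)
$\frac{-1550 + L}{-931 + I{\left(44,-32 \right)}} = \frac{-1550 - 4194}{-931 - 67} = - \frac{5744}{-931 - 67} = - \frac{5744}{-998} = \left(-5744\right) \left(- \frac{1}{998}\right) = \frac{2872}{499}$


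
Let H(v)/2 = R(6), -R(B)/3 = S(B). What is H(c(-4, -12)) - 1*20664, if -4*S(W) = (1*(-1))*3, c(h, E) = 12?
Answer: -41337/2 ≈ -20669.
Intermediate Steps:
S(W) = ¾ (S(W) = -1*(-1)*3/4 = -(-1)*3/4 = -¼*(-3) = ¾)
R(B) = -9/4 (R(B) = -3*¾ = -9/4)
H(v) = -9/2 (H(v) = 2*(-9/4) = -9/2)
H(c(-4, -12)) - 1*20664 = -9/2 - 1*20664 = -9/2 - 20664 = -41337/2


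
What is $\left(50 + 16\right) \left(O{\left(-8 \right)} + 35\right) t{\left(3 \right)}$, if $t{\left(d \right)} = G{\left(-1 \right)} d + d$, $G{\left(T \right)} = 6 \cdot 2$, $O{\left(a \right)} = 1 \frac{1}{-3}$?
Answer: $89232$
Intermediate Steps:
$O{\left(a \right)} = - \frac{1}{3}$ ($O{\left(a \right)} = 1 \left(- \frac{1}{3}\right) = - \frac{1}{3}$)
$G{\left(T \right)} = 12$
$t{\left(d \right)} = 13 d$ ($t{\left(d \right)} = 12 d + d = 13 d$)
$\left(50 + 16\right) \left(O{\left(-8 \right)} + 35\right) t{\left(3 \right)} = \left(50 + 16\right) \left(- \frac{1}{3} + 35\right) 13 \cdot 3 = 66 \cdot \frac{104}{3} \cdot 39 = 2288 \cdot 39 = 89232$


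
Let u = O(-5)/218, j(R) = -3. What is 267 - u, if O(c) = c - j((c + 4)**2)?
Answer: 29104/109 ≈ 267.01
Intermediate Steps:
O(c) = 3 + c (O(c) = c - 1*(-3) = c + 3 = 3 + c)
u = -1/109 (u = (3 - 5)/218 = -2*1/218 = -1/109 ≈ -0.0091743)
267 - u = 267 - 1*(-1/109) = 267 + 1/109 = 29104/109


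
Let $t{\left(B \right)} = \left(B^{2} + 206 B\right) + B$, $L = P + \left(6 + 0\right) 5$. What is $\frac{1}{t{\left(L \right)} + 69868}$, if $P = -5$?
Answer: $\frac{1}{75668} \approx 1.3216 \cdot 10^{-5}$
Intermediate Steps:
$L = 25$ ($L = -5 + \left(6 + 0\right) 5 = -5 + 6 \cdot 5 = -5 + 30 = 25$)
$t{\left(B \right)} = B^{2} + 207 B$
$\frac{1}{t{\left(L \right)} + 69868} = \frac{1}{25 \left(207 + 25\right) + 69868} = \frac{1}{25 \cdot 232 + 69868} = \frac{1}{5800 + 69868} = \frac{1}{75668}$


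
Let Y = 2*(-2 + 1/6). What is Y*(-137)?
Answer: 1507/3 ≈ 502.33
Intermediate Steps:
Y = -11/3 (Y = 2*(-2 + 1*(⅙)) = 2*(-2 + ⅙) = 2*(-11/6) = -11/3 ≈ -3.6667)
Y*(-137) = -11/3*(-137) = 1507/3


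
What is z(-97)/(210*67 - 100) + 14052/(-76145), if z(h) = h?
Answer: -40738501/212749130 ≈ -0.19149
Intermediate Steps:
z(-97)/(210*67 - 100) + 14052/(-76145) = -97/(210*67 - 100) + 14052/(-76145) = -97/(14070 - 100) + 14052*(-1/76145) = -97/13970 - 14052/76145 = -40738501/212749130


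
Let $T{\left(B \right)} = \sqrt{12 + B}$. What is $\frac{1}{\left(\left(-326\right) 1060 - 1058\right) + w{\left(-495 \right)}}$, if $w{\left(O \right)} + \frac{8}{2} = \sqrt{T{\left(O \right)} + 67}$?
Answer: $- \frac{1}{346622 - \sqrt{67 + i \sqrt{483}}} \approx -2.8851 \cdot 10^{-6} - 1.1031 \cdot 10^{-11} i$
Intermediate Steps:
$w{\left(O \right)} = -4 + \sqrt{67 + \sqrt{12 + O}}$ ($w{\left(O \right)} = -4 + \sqrt{\sqrt{12 + O} + 67} = -4 + \sqrt{67 + \sqrt{12 + O}}$)
$\frac{1}{\left(\left(-326\right) 1060 - 1058\right) + w{\left(-495 \right)}} = \frac{1}{\left(\left(-326\right) 1060 - 1058\right) - \left(4 - \sqrt{67 + \sqrt{12 - 495}}\right)} = \frac{1}{\left(-345560 - 1058\right) - \left(4 - \sqrt{67 + \sqrt{-483}}\right)} = \frac{1}{-346618 - \left(4 - \sqrt{67 + i \sqrt{483}}\right)} = \frac{1}{-346622 + \sqrt{67 + i \sqrt{483}}}$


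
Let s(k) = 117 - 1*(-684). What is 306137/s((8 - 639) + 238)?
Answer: 306137/801 ≈ 382.19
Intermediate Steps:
s(k) = 801 (s(k) = 117 + 684 = 801)
306137/s((8 - 639) + 238) = 306137/801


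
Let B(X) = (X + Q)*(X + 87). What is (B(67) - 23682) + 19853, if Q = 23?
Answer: 10031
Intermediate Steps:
B(X) = (23 + X)*(87 + X) (B(X) = (X + 23)*(X + 87) = (23 + X)*(87 + X))
(B(67) - 23682) + 19853 = ((2001 + 67**2 + 110*67) - 23682) + 19853 = ((2001 + 4489 + 7370) - 23682) + 19853 = (13860 - 23682) + 19853 = -9822 + 19853 = 10031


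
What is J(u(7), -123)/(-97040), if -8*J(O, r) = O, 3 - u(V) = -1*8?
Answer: 11/776320 ≈ 1.4169e-5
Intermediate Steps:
u(V) = 11 (u(V) = 3 - (-1)*8 = 3 - 1*(-8) = 3 + 8 = 11)
J(O, r) = -O/8
J(u(7), -123)/(-97040) = -⅛*11/(-97040) = -11/8*(-1/97040) = 11/776320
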